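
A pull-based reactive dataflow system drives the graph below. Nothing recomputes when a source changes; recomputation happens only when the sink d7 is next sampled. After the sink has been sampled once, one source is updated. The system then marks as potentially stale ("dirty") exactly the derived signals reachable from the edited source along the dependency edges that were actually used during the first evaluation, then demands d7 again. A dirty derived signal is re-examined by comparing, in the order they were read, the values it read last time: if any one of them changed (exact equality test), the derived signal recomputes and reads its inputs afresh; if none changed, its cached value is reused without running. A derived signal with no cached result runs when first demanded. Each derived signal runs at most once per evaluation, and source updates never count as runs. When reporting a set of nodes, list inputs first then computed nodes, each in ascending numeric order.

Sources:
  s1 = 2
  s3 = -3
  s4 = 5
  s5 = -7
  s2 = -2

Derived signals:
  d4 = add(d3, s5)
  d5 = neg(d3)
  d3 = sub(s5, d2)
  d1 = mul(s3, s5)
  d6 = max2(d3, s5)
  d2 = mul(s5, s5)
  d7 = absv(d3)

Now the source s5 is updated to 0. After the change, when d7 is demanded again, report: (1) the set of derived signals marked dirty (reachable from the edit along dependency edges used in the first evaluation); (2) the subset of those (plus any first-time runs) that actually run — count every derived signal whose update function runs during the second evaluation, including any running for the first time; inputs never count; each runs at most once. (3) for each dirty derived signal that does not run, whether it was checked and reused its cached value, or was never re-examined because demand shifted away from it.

Marked dirty: d2, d3, d7.
Derived signals that run: d2, d3, d7 — 3 in total.
Every dirty derived signal ran.

First evaluation (everything demanded from the output):
  d2 = mul(-7, -7) = 49
  d3 = sub(-7, 49) = -56
  d7 = absv(-56) = 56

Propagation after the edit:
  d2: runs — s5 -7->0; s5 -7->0; result 0.
  d3: runs — s5 -7->0; d2 49->0; result 0.
  d7: runs — d3 -56->0; result 0.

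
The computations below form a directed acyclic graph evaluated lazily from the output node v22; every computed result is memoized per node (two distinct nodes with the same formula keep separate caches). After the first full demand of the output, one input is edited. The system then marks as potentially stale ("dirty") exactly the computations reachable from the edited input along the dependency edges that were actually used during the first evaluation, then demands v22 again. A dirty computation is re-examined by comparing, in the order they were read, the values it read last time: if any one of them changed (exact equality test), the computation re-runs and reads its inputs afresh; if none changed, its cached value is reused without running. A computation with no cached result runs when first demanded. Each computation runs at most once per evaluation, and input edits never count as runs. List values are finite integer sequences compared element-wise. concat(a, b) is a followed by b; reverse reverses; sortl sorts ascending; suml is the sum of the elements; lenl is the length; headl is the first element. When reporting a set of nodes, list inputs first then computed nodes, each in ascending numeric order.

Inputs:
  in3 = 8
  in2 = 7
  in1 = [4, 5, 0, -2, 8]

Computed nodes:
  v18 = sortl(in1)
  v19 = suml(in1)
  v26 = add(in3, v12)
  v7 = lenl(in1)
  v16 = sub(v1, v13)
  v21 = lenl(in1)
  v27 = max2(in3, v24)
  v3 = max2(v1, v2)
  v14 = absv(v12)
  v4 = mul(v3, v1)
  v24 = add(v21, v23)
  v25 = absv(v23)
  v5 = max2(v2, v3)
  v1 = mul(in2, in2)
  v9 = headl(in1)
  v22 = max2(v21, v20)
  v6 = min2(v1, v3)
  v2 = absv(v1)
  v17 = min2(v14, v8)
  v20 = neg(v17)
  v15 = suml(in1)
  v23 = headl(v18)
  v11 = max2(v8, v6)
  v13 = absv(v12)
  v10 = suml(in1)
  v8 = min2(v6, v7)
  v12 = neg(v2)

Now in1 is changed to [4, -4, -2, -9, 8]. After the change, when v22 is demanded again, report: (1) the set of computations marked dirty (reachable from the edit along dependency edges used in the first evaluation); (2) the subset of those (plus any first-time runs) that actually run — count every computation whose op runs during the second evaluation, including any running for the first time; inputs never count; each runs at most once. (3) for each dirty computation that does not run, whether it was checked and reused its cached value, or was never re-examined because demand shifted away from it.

The edit dirties: v7, v8, v17, v20, v21, v22.
2 computations run: v7, v21.
Cache hits after checking: v8, v17, v20, v22.
Note where the cutoff bites: v8 is checked, finds nothing changed, and keeps its cache.

First demand of the output computes:
  v1 = mul(7, 7) = 49
  v2 = absv(49) = 49
  v3 = max2(49, 49) = 49
  v6 = min2(49, 49) = 49
  v7 = lenl([4, 5, 0, -2, 8]) = 5
  v8 = min2(49, 5) = 5
  v12 = neg(49) = -49
  v14 = absv(-49) = 49
  v17 = min2(49, 5) = 5
  v20 = neg(5) = -5
  v21 = lenl([4, 5, 0, -2, 8]) = 5
  v22 = max2(5, -5) = 5

After the edit, cleaning proceeds:
  v7: a read changed (in1 [4, 5, 0, -2, 8]->[4, -4, -2, -9, 8]) — executes, giving 5 — identical to its old value.
  v8: dirty, but its reads are unchanged (v6 unchanged, v7 unchanged); cached 5 stands.
  v17: dirty, but its reads are unchanged (v14 unchanged, v8 unchanged); cached 5 stands.
  v20: dirty, but its reads are unchanged (v17 unchanged); cached -5 stands.
  v21: a read changed (in1 [4, 5, 0, -2, 8]->[4, -4, -2, -9, 8]) — executes, giving 5 — identical to its old value.
  v22: dirty, but its reads are unchanged (v21 unchanged, v20 unchanged); cached 5 stands.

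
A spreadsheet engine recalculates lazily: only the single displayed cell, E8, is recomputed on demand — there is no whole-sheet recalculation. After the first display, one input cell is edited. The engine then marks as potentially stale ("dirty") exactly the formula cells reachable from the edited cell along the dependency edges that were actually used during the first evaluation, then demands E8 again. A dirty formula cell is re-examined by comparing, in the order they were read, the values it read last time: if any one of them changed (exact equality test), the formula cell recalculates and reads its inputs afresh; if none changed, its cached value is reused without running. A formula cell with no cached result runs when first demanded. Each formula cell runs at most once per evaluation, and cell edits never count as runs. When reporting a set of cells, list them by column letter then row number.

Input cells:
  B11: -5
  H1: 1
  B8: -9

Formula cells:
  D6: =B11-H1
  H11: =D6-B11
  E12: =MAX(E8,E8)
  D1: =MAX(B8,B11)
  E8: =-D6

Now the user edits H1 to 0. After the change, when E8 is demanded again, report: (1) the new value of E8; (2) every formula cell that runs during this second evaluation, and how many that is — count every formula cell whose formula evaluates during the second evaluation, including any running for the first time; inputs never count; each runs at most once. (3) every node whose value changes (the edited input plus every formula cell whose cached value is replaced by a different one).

First evaluation (everything demanded from the output):
  D6 = -5 - 1 = -6
  E8 = -(-6) = 6

Propagation after the edit:
  D6: runs — H1 1->0; result -5.
  E8: runs — D6 -6->-5; result 5.

New value of E8: 5.
Formula cells that run: D6, E8 — 2 in total.
Values that change: D6, E8, H1.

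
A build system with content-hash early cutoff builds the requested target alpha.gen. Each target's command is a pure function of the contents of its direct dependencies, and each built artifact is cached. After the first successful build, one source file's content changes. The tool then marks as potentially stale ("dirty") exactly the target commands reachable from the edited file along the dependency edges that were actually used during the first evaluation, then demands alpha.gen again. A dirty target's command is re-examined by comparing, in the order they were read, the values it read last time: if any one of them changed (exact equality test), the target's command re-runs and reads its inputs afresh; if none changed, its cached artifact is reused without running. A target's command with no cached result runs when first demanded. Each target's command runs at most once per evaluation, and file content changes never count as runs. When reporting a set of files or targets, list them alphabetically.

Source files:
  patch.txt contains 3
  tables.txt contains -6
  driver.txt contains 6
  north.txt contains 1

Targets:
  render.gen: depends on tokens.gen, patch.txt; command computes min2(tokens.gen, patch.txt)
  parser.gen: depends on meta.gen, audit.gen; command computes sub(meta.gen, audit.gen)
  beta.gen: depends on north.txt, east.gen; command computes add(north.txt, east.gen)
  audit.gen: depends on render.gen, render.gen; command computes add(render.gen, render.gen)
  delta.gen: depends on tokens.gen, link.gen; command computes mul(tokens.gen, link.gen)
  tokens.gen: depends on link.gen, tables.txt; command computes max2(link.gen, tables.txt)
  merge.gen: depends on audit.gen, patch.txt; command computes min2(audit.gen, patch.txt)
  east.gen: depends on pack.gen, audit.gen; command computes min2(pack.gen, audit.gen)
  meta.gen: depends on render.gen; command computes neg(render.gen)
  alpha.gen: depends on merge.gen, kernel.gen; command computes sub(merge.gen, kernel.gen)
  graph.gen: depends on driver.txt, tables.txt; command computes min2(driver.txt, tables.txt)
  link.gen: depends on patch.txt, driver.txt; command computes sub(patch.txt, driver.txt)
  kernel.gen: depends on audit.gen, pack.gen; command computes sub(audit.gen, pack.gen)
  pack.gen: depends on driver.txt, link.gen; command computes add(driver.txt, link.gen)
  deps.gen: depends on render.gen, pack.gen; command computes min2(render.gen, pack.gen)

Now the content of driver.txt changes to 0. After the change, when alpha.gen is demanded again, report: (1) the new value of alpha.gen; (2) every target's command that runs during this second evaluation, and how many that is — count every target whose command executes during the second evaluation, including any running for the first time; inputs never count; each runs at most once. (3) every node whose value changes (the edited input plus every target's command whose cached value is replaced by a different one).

First evaluation (everything demanded from the output):
  link.gen = sub(3, 6) = -3
  pack.gen = add(6, -3) = 3
  tokens.gen = max2(-3, -6) = -3
  render.gen = min2(-3, 3) = -3
  audit.gen = add(-3, -3) = -6
  kernel.gen = sub(-6, 3) = -9
  merge.gen = min2(-6, 3) = -6
  alpha.gen = sub(-6, -9) = 3

Propagation after the edit:
  link.gen: runs — driver.txt 6->0; result 3.
  pack.gen: runs — driver.txt 6->0; link.gen -3->3; result 3 (same value as before).
  tokens.gen: runs — link.gen -3->3; result 3.
  render.gen: runs — tokens.gen -3->3; result 3.
  audit.gen: runs — render.gen -3->3; render.gen -3->3; result 6.
  kernel.gen: runs — audit.gen -6->6; result 3.
  merge.gen: runs — audit.gen -6->6; result 3.
  alpha.gen: runs — merge.gen -6->3; kernel.gen -9->3; result 0.

New value of alpha.gen: 0.
Target commands that run: alpha.gen, audit.gen, kernel.gen, link.gen, merge.gen, pack.gen, render.gen, tokens.gen — 8 in total.
Values that change: alpha.gen, audit.gen, driver.txt, kernel.gen, link.gen, merge.gen, render.gen, tokens.gen.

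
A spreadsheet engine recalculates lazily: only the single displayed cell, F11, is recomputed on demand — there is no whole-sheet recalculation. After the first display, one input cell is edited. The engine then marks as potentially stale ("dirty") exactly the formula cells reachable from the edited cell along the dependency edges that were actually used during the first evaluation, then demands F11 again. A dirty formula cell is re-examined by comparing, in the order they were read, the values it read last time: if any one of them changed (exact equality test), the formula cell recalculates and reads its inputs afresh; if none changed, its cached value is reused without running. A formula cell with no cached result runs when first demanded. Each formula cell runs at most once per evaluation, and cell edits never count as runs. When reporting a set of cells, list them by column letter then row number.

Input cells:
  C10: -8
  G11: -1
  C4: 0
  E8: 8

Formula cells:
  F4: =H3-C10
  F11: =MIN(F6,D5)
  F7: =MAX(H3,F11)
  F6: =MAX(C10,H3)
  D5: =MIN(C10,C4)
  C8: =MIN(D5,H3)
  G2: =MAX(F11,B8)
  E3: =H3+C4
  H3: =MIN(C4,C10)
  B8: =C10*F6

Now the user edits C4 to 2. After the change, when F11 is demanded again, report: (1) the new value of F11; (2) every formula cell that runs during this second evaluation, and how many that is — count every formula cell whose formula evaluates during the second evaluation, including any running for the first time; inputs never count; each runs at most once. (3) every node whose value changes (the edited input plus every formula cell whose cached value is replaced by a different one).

New value of F11: -8.
Formula cells that run: D5, H3 — 2 in total.
Values that change: C4.
Key observation: the cutoff stops propagation at F6 — its inputs' values are unchanged, so it reuses its cache.

First evaluation (everything demanded from the output):
  D5 = MIN(-8, 0) = -8
  H3 = MIN(0, -8) = -8
  F6 = MAX(-8, -8) = -8
  F11 = MIN(-8, -8) = -8

Propagation after the edit:
  D5: runs — C4 0->2; result -8 (same value as before).
  H3: runs — C4 0->2; result -8 (same value as before).
  F6: checked — values it read are unchanged (C10 unchanged, H3 unchanged); reused cached -8 without running.
  F11: checked — values it read are unchanged (F6 unchanged, D5 unchanged); reused cached -8 without running.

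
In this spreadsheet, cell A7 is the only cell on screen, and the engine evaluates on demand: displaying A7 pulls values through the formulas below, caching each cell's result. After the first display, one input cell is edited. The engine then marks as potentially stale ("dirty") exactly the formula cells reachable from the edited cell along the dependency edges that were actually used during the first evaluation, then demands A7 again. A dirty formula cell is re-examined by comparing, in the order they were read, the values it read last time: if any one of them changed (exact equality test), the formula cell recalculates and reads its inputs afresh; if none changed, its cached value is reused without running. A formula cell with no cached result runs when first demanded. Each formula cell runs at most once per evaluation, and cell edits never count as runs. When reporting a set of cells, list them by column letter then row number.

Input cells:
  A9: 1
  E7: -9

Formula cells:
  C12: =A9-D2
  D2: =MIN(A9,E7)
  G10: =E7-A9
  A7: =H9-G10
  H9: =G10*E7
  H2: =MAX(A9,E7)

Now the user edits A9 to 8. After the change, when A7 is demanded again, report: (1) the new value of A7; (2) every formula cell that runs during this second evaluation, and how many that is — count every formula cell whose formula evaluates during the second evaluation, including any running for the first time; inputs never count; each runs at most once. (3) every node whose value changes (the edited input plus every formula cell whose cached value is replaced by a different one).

Initial pass — values computed on the first demand:
  G10 = -9 - 1 = -10
  H9 = -10 * -9 = 90
  A7 = 90 - -10 = 100

Second demand — change propagation:
  G10: re-runs because A9 1->8; new result -17.
  H9: re-runs because G10 -10->-17; new result 153.
  A7: re-runs because H9 90->153; G10 -10->-17; new result 170.

A7 now evaluates to 170.
Run set: A7, G10, H9 (3 run).
Changed values: A7, A9, G10, H9.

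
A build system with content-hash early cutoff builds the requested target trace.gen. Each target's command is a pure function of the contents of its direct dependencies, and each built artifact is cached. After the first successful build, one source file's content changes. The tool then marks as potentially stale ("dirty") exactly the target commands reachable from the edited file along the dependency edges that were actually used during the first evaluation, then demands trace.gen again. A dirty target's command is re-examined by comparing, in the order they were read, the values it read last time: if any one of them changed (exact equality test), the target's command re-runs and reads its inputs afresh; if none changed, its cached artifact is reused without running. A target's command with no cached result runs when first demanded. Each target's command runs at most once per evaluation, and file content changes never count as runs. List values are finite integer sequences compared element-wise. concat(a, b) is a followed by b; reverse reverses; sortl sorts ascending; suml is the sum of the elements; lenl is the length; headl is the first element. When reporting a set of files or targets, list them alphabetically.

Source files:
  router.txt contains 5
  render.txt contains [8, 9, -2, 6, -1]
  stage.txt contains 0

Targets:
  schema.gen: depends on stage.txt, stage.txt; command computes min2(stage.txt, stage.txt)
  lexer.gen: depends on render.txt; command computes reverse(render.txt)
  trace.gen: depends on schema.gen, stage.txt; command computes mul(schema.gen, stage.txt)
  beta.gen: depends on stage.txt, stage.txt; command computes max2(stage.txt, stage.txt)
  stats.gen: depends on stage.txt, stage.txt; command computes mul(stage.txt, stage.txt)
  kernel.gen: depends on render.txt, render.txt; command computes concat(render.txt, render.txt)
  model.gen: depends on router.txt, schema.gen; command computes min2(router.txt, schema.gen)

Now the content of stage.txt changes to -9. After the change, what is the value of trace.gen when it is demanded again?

First evaluation (everything demanded from the output):
  schema.gen = min2(0, 0) = 0
  trace.gen = mul(0, 0) = 0

Propagation after the edit:
  schema.gen: runs — stage.txt 0->-9; stage.txt 0->-9; result -9.
  trace.gen: runs — schema.gen 0->-9; stage.txt 0->-9; result 81.

New value of trace.gen: 81.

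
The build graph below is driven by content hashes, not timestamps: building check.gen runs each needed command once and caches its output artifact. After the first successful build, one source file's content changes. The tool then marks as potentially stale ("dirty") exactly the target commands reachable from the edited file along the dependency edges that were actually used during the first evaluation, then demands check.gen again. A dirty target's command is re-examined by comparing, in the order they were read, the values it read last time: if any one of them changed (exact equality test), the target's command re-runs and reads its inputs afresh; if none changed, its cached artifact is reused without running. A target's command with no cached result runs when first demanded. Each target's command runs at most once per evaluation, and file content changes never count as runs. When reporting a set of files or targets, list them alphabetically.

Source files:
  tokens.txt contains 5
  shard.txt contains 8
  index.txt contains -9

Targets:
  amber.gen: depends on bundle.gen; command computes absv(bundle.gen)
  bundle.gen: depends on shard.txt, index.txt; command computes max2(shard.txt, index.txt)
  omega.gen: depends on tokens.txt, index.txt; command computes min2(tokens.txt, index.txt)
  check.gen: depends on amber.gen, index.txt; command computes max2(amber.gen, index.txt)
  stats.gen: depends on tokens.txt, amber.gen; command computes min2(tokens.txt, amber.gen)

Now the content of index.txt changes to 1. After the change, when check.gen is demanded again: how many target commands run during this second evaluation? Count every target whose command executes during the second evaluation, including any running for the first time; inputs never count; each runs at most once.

Run set: bundle.gen, check.gen (2 run).
The important point: at amber.gen every value read last time is unchanged, so the dirty flag clears without a run.

Initial pass — values computed on the first demand:
  bundle.gen = max2(8, -9) = 8
  amber.gen = absv(8) = 8
  check.gen = max2(8, -9) = 8

Second demand — change propagation:
  bundle.gen: re-runs because index.txt -9->1; new result 8 (unchanged).
  amber.gen: re-examined; everything it read last time is the same (bundle.gen unchanged) — cache 8 kept, no run.
  check.gen: re-runs because index.txt -9->1; new result 8 (unchanged).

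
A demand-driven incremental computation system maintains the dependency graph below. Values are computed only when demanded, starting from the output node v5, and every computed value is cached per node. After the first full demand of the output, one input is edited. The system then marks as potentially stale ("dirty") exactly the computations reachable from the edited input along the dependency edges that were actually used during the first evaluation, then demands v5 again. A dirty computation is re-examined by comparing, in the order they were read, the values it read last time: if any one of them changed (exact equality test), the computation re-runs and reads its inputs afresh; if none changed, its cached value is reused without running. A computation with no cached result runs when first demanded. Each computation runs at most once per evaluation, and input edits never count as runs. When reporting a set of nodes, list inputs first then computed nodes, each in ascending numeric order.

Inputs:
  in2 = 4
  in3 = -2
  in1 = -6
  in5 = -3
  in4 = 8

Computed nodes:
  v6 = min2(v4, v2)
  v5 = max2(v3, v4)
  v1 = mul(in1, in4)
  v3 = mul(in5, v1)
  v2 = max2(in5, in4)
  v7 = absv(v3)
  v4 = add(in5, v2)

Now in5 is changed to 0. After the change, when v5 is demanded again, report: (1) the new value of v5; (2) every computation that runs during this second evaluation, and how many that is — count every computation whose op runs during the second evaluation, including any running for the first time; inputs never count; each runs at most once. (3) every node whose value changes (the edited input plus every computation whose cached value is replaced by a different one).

New value of v5: 8.
Computations that run: v2, v3, v4, v5 — 4 in total.
Values that change: in5, v3, v4, v5.

First evaluation (everything demanded from the output):
  v1 = mul(-6, 8) = -48
  v2 = max2(-3, 8) = 8
  v3 = mul(-3, -48) = 144
  v4 = add(-3, 8) = 5
  v5 = max2(144, 5) = 144

Propagation after the edit:
  v2: runs — in5 -3->0; result 8 (same value as before).
  v3: runs — in5 -3->0; result 0.
  v4: runs — in5 -3->0; result 8.
  v5: runs — v3 144->0; v4 5->8; result 8.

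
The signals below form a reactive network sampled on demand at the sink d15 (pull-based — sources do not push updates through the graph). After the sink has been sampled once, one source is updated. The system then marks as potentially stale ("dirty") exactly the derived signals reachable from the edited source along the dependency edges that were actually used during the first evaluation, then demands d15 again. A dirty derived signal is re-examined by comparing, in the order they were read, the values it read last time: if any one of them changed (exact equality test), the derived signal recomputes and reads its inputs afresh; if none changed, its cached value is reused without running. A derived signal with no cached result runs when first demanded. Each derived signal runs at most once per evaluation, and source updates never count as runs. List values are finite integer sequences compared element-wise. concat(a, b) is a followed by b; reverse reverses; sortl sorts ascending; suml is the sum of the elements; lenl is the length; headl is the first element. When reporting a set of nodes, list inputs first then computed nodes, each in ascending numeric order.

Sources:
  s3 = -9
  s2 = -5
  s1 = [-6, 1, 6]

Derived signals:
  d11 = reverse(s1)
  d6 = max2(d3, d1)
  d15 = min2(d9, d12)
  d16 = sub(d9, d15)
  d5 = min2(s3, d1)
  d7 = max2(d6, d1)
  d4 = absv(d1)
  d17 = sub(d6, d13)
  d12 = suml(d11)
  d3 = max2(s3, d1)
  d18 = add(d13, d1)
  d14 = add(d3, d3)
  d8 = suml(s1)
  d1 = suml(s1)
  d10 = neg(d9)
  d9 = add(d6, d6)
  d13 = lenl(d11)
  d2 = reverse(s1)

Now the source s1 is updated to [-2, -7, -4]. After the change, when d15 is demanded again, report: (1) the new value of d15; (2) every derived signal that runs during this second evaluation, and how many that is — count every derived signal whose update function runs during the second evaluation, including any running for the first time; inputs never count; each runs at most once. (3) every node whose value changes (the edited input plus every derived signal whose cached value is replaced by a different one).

d15 now evaluates to -18.
Run set: d1, d3, d6, d9, d11, d12, d15 (7 run).
Changed values: s1, d1, d3, d6, d9, d11, d12, d15.

Initial pass — values computed on the first demand:
  d1 = suml([-6, 1, 6]) = 1
  d3 = max2(-9, 1) = 1
  d6 = max2(1, 1) = 1
  d9 = add(1, 1) = 2
  d11 = reverse([-6, 1, 6]) = [6, 1, -6]
  d12 = suml([6, 1, -6]) = 1
  d15 = min2(2, 1) = 1

Second demand — change propagation:
  d1: re-runs because s1 [-6, 1, 6]->[-2, -7, -4]; new result -13.
  d3: re-runs because d1 1->-13; new result -9.
  d6: re-runs because d3 1->-9; d1 1->-13; new result -9.
  d9: re-runs because d6 1->-9; d6 1->-9; new result -18.
  d11: re-runs because s1 [-6, 1, 6]->[-2, -7, -4]; new result [-4, -7, -2].
  d12: re-runs because d11 [6, 1, -6]->[-4, -7, -2]; new result -13.
  d15: re-runs because d9 2->-18; d12 1->-13; new result -18.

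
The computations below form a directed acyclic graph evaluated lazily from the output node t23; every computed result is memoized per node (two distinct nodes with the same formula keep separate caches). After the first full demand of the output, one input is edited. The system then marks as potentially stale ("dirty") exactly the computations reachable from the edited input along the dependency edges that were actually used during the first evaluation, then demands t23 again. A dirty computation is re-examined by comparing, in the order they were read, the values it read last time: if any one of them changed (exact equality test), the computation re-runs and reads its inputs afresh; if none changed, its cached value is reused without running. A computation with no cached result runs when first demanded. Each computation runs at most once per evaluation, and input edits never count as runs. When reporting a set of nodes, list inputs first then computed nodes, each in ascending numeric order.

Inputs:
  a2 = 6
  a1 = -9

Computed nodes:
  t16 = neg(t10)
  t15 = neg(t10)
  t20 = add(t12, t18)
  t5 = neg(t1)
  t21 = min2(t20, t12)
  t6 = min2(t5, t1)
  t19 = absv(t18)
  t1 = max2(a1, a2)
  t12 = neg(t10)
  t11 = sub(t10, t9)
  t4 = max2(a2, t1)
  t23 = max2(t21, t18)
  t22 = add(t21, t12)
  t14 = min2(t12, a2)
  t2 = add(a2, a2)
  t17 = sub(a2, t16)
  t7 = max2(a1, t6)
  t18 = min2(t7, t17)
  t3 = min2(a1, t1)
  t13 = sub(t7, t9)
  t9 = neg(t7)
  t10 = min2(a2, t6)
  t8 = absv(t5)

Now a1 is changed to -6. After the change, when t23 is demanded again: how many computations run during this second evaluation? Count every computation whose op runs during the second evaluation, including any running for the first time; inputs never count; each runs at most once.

2 computations run: t1, t7.
Note where the cutoff bites: t5 is checked, finds nothing changed, and keeps its cache.

First demand of the output computes:
  t1 = max2(-9, 6) = 6
  t5 = neg(6) = -6
  t6 = min2(-6, 6) = -6
  t7 = max2(-9, -6) = -6
  t10 = min2(6, -6) = -6
  t12 = neg(-6) = 6
  t16 = neg(-6) = 6
  t17 = sub(6, 6) = 0
  t18 = min2(-6, 0) = -6
  t20 = add(6, -6) = 0
  t21 = min2(0, 6) = 0
  t23 = max2(0, -6) = 0

After the edit, cleaning proceeds:
  t1: a read changed (a1 -9->-6) — executes, giving 6 — identical to its old value.
  t5: dirty, but its reads are unchanged (t1 unchanged); cached -6 stands.
  t6: dirty, but its reads are unchanged (t5 unchanged, t1 unchanged); cached -6 stands.
  t7: a read changed (a1 -9->-6) — executes, giving -6 — identical to its old value.
  t10: dirty, but its reads are unchanged (a2 unchanged, t6 unchanged); cached -6 stands.
  t12: dirty, but its reads are unchanged (t10 unchanged); cached 6 stands.
  t16: dirty, but its reads are unchanged (t10 unchanged); cached 6 stands.
  t17: dirty, but its reads are unchanged (a2 unchanged, t16 unchanged); cached 0 stands.
  t18: dirty, but its reads are unchanged (t7 unchanged, t17 unchanged); cached -6 stands.
  t20: dirty, but its reads are unchanged (t12 unchanged, t18 unchanged); cached 0 stands.
  t21: dirty, but its reads are unchanged (t20 unchanged, t12 unchanged); cached 0 stands.
  t23: dirty, but its reads are unchanged (t21 unchanged, t18 unchanged); cached 0 stands.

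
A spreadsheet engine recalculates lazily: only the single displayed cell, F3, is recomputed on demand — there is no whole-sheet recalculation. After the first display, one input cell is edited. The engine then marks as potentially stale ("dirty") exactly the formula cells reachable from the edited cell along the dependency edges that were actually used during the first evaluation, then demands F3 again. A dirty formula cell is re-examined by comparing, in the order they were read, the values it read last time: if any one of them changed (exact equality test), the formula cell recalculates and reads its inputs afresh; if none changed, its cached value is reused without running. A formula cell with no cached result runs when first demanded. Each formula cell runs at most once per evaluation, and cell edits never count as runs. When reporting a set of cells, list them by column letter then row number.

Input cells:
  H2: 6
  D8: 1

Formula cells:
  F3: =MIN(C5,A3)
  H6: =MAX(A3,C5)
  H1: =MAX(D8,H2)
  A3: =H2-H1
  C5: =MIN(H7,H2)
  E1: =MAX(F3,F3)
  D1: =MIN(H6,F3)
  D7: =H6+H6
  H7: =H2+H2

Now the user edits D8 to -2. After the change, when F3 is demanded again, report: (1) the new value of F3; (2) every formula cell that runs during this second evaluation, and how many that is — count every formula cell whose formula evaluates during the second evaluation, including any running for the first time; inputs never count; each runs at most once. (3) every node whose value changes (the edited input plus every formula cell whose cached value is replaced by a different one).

First evaluation (everything demanded from the output):
  H1 = MAX(1, 6) = 6
  A3 = 6 - 6 = 0
  H7 = 6 + 6 = 12
  C5 = MIN(12, 6) = 6
  F3 = MIN(6, 0) = 0

Propagation after the edit:
  H1: runs — D8 1->-2; result 6 (same value as before).
  A3: checked — values it read are unchanged (H2 unchanged, H1 unchanged); reused cached 0 without running.
  F3: checked — values it read are unchanged (C5 unchanged, A3 unchanged); reused cached 0 without running.

Key observation: the change is absorbed at H1 — it re-runs but produces the same value, and the output's value is unchanged.

New value of F3: 0.
Formula cells that run: H1 — 1 in total.
Values that change: D8.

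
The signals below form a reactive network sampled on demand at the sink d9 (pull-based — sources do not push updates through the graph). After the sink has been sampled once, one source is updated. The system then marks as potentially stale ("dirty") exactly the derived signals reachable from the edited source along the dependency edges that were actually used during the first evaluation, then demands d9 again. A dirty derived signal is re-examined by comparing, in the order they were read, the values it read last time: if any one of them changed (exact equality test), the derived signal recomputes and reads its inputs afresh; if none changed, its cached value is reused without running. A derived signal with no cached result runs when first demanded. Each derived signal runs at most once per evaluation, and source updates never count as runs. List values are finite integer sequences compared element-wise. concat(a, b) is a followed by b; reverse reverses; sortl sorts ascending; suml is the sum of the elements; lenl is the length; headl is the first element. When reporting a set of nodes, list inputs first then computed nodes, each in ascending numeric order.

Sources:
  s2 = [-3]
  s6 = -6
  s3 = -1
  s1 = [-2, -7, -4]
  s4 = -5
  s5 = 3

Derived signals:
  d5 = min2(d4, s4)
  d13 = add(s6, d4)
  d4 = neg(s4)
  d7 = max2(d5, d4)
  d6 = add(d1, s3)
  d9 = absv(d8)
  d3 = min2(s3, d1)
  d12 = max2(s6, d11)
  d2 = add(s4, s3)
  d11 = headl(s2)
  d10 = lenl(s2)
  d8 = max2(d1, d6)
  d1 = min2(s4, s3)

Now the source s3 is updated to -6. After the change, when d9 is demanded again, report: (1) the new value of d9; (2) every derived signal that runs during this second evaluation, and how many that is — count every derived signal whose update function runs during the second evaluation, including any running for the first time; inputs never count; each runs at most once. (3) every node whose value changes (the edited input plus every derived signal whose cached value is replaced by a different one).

d9 now evaluates to 6.
Run set: d1, d6, d8, d9 (4 run).
Changed values: s3, d1, d6, d8, d9.

Initial pass — values computed on the first demand:
  d1 = min2(-5, -1) = -5
  d6 = add(-5, -1) = -6
  d8 = max2(-5, -6) = -5
  d9 = absv(-5) = 5

Second demand — change propagation:
  d1: re-runs because s3 -1->-6; new result -6.
  d6: re-runs because d1 -5->-6; s3 -1->-6; new result -12.
  d8: re-runs because d1 -5->-6; d6 -6->-12; new result -6.
  d9: re-runs because d8 -5->-6; new result 6.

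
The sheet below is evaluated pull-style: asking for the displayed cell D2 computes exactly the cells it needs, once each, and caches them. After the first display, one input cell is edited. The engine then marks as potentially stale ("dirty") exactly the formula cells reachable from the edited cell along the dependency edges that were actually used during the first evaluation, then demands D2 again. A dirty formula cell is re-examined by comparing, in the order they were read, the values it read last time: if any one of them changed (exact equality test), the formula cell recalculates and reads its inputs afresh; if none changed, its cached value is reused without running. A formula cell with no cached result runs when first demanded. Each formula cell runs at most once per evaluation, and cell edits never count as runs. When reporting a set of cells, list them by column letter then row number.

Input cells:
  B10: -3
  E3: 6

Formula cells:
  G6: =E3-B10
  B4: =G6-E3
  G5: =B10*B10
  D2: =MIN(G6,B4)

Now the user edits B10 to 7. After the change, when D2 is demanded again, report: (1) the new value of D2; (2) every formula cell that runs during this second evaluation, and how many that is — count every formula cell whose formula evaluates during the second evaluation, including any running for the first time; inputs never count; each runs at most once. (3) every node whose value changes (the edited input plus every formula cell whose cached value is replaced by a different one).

Demanding D2 again yields -7.
3 formula cells run: B4, D2, G6.
The nodes whose values change: B4, B10, D2, G6.

First demand of the output computes:
  G6 = 6 - -3 = 9
  B4 = 9 - 6 = 3
  D2 = MIN(9, 3) = 3

After the edit, cleaning proceeds:
  G6: a read changed (B10 -3->7) — executes, giving -1.
  B4: a read changed (G6 9->-1) — executes, giving -7.
  D2: a read changed (G6 9->-1; B4 3->-7) — executes, giving -7.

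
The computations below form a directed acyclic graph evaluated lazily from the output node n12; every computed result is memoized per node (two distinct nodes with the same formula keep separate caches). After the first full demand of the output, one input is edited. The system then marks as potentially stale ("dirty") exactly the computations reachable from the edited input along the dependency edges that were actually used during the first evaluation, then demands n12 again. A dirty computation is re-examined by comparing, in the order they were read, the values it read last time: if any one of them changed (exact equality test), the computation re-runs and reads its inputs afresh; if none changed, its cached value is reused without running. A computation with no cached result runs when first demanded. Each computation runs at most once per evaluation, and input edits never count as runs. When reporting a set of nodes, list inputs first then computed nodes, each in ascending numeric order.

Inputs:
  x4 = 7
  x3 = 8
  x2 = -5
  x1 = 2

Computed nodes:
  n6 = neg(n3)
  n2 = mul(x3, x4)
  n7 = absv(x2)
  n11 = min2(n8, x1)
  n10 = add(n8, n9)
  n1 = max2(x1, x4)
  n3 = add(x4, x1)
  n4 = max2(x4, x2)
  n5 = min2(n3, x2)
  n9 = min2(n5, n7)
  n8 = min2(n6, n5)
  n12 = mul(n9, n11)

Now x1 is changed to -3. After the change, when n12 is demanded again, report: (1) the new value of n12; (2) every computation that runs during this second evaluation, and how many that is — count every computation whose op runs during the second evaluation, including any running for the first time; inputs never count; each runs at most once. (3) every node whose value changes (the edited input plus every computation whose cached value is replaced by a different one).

First demand of the output computes:
  n3 = add(7, 2) = 9
  n5 = min2(9, -5) = -5
  n6 = neg(9) = -9
  n7 = absv(-5) = 5
  n8 = min2(-9, -5) = -9
  n9 = min2(-5, 5) = -5
  n11 = min2(-9, 2) = -9
  n12 = mul(-5, -9) = 45

After the edit, cleaning proceeds:
  n3: a read changed (x1 2->-3) — executes, giving 4.
  n5: a read changed (n3 9->4) — executes, giving -5 — identical to its old value.
  n6: a read changed (n3 9->4) — executes, giving -4.
  n8: a read changed (n6 -9->-4) — executes, giving -5.
  n9: dirty, but its reads are unchanged (n5 unchanged, n7 unchanged); cached -5 stands.
  n11: a read changed (n8 -9->-5; x1 2->-3) — executes, giving -5.
  n12: a read changed (n11 -9->-5) — executes, giving 25.

Note where the cutoff bites: n9 is checked, finds nothing changed, and keeps its cache.

Demanding n12 again yields 25.
6 computations run: n3, n5, n6, n8, n11, n12.
The nodes whose values change: x1, n3, n6, n8, n11, n12.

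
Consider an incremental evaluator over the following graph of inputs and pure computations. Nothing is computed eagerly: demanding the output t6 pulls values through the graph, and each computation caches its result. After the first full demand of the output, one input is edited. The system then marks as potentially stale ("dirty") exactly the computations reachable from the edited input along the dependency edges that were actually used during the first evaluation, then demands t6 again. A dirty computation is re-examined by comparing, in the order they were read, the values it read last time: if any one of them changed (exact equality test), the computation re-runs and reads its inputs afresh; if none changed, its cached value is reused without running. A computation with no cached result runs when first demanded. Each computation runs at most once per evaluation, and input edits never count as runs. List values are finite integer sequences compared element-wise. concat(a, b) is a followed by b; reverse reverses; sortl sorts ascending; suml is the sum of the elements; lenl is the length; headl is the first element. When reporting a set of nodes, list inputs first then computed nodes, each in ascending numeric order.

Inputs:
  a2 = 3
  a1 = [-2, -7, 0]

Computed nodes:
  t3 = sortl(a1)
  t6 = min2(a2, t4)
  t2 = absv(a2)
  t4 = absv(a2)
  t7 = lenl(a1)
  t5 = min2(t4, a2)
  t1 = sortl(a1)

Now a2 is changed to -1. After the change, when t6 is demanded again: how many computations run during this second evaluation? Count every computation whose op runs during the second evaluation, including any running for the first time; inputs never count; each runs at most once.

Run set: t4, t6 (2 run).

Initial pass — values computed on the first demand:
  t4 = absv(3) = 3
  t6 = min2(3, 3) = 3

Second demand — change propagation:
  t4: re-runs because a2 3->-1; new result 1.
  t6: re-runs because a2 3->-1; t4 3->1; new result -1.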